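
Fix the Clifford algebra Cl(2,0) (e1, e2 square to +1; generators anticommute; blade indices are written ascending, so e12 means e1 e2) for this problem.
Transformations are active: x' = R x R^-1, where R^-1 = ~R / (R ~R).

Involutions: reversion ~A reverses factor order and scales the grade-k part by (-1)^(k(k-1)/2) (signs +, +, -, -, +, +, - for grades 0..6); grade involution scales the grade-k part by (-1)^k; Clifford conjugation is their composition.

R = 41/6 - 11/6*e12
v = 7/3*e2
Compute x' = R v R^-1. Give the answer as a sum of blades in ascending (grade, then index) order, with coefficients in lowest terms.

~R = 41/6 + 11/6*e12, and R ~R = 901/18, so R^-1 = ~R / (901/18).
R v = -77/18*e1 + 287/18*e2
Answer: -3157/2703*e1 + 1820/901*e2


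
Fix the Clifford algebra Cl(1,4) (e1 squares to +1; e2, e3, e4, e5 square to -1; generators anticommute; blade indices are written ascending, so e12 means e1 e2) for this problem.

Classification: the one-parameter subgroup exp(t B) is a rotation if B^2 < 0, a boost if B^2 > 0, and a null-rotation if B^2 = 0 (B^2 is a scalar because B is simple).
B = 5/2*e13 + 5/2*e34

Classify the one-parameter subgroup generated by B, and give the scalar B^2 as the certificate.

B^2 term by term: the squares give (5/2)^2*(e13)^2 + (5/2)^2*(e34)^2 = 25/4*(+1) + 25/4*(-1) = 0 (each basis 2-blade squares to minus the product of its generators' squares); cross terms between blades sharing an index anticommute and cancel. So B^2 = 0.
Answer: null-rotation, certificate B^2 = 0. Check the certificate: B^2 = 0, and that sign is decisive whatever form B takes.


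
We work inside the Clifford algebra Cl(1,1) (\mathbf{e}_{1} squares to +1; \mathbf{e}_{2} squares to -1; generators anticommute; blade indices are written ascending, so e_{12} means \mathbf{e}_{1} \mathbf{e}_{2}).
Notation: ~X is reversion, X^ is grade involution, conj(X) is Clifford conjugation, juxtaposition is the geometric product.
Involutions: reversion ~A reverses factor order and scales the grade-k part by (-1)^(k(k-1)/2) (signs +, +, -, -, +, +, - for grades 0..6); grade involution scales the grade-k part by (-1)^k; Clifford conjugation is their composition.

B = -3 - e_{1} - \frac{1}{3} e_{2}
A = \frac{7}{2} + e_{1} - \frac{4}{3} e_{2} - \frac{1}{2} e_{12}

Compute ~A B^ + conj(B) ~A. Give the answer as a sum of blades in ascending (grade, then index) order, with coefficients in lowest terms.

first term: -\frac{163}{18} + \frac{1}{3} e_{1} + \frac{14}{3} e_{2} + \frac{1}{6} e_{12}
second term: -\frac{163}{18} + \frac{2}{3} e_{1} + \frac{17}{3} e_{2} - \frac{19}{6} e_{12}
Answer: -\frac{163}{9} + e_{1} + \frac{31}{3} e_{2} - 3 e_{12}


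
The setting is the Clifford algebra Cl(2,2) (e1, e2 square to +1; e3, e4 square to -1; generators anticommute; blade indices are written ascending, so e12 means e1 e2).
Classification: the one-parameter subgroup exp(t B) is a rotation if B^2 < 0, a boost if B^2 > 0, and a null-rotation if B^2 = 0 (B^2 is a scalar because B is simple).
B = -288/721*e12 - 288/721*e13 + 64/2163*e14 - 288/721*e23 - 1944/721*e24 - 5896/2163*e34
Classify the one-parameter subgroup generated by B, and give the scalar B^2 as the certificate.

B^2 term by term: the squares give (-288/721)^2*(e12)^2 + (-288/721)^2*(e13)^2 + (64/2163)^2*(e14)^2 + (-288/721)^2*(e23)^2 + (-1944/721)^2*(e24)^2 + (-5896/2163)^2*(e34)^2 = 82944/519841*(-1) + 82944/519841*(+1) + 4096/4678569*(+1) + 82944/519841*(+1) + 3779136/519841*(+1) + 34762816/4678569*(-1) = 0 (each basis 2-blade squares to minus the product of its generators' squares); cross terms between blades sharing an index anticommute and cancel; the commuting (index-disjoint) pairs give grade-4 terms 2*c*c'*(blade product), which cancel blade by blade — e1234: 1132032/519841 - 1119744/519841 - 12288/519841 = 0 — confirming B is simple. So B^2 = 0.
Answer: null-rotation, certificate B^2 = 0. Key observation: B^2 = 0 is a conjugation invariant, so its sign decides the class regardless of the surface form of B.


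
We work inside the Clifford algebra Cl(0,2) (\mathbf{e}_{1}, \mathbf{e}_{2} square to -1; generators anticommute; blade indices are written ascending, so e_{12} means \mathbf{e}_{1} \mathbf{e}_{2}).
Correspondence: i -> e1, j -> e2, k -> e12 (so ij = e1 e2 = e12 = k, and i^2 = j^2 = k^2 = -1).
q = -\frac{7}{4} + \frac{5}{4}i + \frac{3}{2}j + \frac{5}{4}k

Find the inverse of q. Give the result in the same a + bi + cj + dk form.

In blades: q = -\frac{7}{4} + \frac{5}{4} e_{1} + \frac{3}{2} e_{2} + \frac{5}{4} e_{12}.
With qbar = -\frac{7}{4} - \frac{5}{4} e_{1} - \frac{3}{2} e_{2} - \frac{5}{4} e_{12} (scalar fixed, mapped units negated), q qbar = \frac{135}{16} (the sum of squared coefficients), so q^-1 = qbar / (\frac{135}{16}) = -\frac{28}{135} - \frac{4}{27} e_{1} - \frac{8}{45} e_{2} - \frac{4}{27} e_{12}; translating back:
Answer: -\frac{28}{135} - \frac{4}{27}i - \frac{8}{45}j - \frac{4}{27}k


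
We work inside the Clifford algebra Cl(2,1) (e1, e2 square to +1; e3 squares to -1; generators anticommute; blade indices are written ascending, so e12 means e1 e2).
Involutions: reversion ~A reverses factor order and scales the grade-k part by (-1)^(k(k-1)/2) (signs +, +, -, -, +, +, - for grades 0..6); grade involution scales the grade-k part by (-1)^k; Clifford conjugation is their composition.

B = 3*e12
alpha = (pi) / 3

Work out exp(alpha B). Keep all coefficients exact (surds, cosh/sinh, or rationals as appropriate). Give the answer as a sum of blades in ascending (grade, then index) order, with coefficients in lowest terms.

B^2 = (3)^2*(e12)^2 = 9*(-1) = -9 (a basis 2-blade squares to minus the product of its generators' squares).
B^2 = -9 — B^2 < 0, so the exponential closes trigonometrically: l = 3, alpha*l = pi, so exp(alpha B) = cos(pi) + (sin(pi)/3)*B = -1 + (0)*B.
Answer: -1


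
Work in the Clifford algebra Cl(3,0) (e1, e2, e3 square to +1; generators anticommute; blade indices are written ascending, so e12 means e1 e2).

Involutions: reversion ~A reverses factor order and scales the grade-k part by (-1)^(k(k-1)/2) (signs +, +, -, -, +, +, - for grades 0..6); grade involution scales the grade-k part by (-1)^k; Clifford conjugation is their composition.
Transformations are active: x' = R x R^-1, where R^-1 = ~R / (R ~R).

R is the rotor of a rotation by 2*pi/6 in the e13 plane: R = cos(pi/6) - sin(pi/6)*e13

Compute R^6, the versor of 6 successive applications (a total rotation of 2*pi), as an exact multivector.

Half-angle bookkeeping: 6 applications in e13 add up to rotor phase 6*pi/6 = pi, so R^6 = cos(pi) - sin(pi)*e13.
cos(pi) = -1 and sin(pi) = 0, so R^6 = -1. The total rotation 2*pi is 1 full turn, so every vector returns to itself, yet the rotor is -1, on the OTHER sheet of the double cover (an odd number of 2*pi turns).
Answer: -1


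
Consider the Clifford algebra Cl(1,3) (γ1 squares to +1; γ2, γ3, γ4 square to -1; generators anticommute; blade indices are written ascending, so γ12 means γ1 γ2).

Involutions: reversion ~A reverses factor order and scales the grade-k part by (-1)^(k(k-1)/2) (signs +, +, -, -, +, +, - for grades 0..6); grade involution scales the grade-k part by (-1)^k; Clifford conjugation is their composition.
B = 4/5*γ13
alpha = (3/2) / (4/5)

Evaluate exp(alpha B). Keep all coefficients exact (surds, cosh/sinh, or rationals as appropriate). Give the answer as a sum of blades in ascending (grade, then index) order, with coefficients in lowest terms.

B^2 = (4/5)^2*(γ13)^2 = 16/25*(+1) = 16/25 (a basis 2-blade squares to minus the product of its generators' squares).
B^2 = 16/25 — the series telescopes hyperbolically here: l = 4/5, alpha*l = 3/2, so exp(alpha B) = cosh(3/2) + (sinh(3/2)/(4/5))*B = cosh(3/2) + (5*sinh(3/2)/4)*B.
Answer: cosh(3/2) + sinh(3/2)*γ13


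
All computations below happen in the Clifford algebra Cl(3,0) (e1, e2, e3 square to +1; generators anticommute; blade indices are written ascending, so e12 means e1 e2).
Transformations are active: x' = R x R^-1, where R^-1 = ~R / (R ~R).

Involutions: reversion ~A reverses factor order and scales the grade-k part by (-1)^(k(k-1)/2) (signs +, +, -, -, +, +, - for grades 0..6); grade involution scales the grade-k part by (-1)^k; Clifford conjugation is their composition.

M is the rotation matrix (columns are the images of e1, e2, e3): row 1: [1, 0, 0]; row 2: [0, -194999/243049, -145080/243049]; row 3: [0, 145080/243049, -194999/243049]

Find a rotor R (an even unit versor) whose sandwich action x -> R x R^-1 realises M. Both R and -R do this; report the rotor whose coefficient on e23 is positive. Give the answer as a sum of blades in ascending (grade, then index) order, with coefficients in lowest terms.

Method: write R = a + b12*e12 + b13*e13 + b23*e23 with a^2 + b12^2 + b13^2 + b23^2 = 1 (so R^-1 = ~R). Expanding the columns R e_j ~R gives tr M = 4a^2 - 1 and, from the antisymmetric part, M21 - M12 = -4a*b12, M13 - M31 = 4a*b13, M32 - M23 = -4a*b23.
Here tr M = -146949/243049, so a^2 = (1 + tr M)/4 = 24025/243049 and a = ±155/493. Taking a = 155/493: M21 - M12 = 0, M13 - M31 = 0, M32 - M23 = 290160/243049, giving b12 = 0, b13 = 0, b23 = -468/493, i.e. R = 155/493 - 468/493*e23.
Its e23 coefficient is negative, so report the other preimage -R.
Answer: -155/493 + 468/493*e23. Key observation: the double cover Spin(3) -> SO(3) sends R and -R to the same matrix (trace -146949/243049 here), so the stated sign of the e23 coefficient is what selects one sheet.


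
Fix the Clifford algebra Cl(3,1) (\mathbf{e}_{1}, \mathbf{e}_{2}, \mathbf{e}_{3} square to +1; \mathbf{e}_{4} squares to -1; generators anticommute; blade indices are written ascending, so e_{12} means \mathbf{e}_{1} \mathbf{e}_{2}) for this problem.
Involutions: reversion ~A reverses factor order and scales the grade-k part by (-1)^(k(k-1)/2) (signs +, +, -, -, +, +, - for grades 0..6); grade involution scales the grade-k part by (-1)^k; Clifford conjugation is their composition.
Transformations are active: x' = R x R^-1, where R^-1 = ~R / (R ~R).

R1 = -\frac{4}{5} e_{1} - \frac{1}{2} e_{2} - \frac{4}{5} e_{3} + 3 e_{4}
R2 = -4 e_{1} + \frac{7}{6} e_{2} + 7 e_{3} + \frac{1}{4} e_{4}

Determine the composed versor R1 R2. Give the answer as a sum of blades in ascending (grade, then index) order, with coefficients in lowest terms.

Distribute over the terms of R1 (each basis-blade product reordered to ascending indices, repeated generators contracted through their squares):
(-\frac{4}{5} e_{1}) R2 = \frac{16}{5} - \frac{14}{15} e_{12} - \frac{28}{5} e_{13} - \frac{1}{5} e_{14}
(-\frac{1}{2} e_{2}) R2 = -\frac{7}{12} - 2 e_{12} - \frac{7}{2} e_{23} - \frac{1}{8} e_{24}
(-\frac{4}{5} e_{3}) R2 = -\frac{28}{5} - \frac{16}{5} e_{13} + \frac{14}{15} e_{23} - \frac{1}{5} e_{34}
(3 e_{4}) R2 = -\frac{3}{4} + 12 e_{14} - \frac{7}{2} e_{24} - 21 e_{34}
Summing the partial products and collecting blades:
Answer: -\frac{56}{15} - \frac{44}{15} e_{12} - \frac{44}{5} e_{13} + \frac{59}{5} e_{14} - \frac{77}{30} e_{23} - \frac{29}{8} e_{24} - \frac{106}{5} e_{34}


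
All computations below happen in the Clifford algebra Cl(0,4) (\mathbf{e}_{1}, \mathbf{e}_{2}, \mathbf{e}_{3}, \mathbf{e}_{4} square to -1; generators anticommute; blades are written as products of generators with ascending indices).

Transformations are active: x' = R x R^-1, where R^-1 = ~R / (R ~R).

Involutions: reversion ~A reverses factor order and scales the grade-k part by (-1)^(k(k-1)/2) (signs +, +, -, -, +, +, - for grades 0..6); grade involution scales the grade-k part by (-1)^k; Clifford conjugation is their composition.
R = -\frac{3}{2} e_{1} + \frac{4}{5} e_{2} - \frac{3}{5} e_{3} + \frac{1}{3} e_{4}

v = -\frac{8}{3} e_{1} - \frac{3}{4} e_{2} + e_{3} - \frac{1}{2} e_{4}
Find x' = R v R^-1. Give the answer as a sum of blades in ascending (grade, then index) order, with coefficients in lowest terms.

~R = -\frac{3}{2} e_{1} + \frac{4}{5} e_{2} - \frac{3}{5} e_{3} + \frac{1}{3} e_{4}, and R ~R = -\frac{121}{36}, so R^-1 = ~R / (-\frac{121}{36}).
R v = -\frac{79}{30} + \frac{391}{120} e_{1} e_{2} - \frac{31}{10} e_{1} e_{3} + \frac{59}{36} e_{1} e_{4} + \frac{7}{20} e_{2} e_{3} - \frac{3}{20} e_{2} e_{4} - \frac{1}{30} e_{3} e_{4}
Answer: \frac{574}{1815} e_{1} + \frac{24243}{12100} e_{2} - \frac{5869}{3025} e_{3} + \frac{1237}{1210} e_{4}


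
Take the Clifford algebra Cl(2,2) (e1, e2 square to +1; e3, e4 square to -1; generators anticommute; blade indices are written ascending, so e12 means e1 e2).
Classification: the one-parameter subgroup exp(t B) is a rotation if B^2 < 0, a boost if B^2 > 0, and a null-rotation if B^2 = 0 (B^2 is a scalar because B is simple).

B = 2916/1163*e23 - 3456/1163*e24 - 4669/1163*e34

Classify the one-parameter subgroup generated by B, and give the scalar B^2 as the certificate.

B^2 term by term: the squares give (2916/1163)^2*(e23)^2 + (-3456/1163)^2*(e24)^2 + (-4669/1163)^2*(e34)^2 = 8503056/1352569*(+1) + 11943936/1352569*(+1) + 21799561/1352569*(-1) = -1 (each basis 2-blade squares to minus the product of its generators' squares); cross terms between blades sharing an index anticommute and cancel. So B^2 = -1.
Answer: rotation, certificate B^2 = -1. Certificate logic: -1 is a conjugation-invariant scalar, so its sign fixes rotation versus boost versus null-rotation outright.


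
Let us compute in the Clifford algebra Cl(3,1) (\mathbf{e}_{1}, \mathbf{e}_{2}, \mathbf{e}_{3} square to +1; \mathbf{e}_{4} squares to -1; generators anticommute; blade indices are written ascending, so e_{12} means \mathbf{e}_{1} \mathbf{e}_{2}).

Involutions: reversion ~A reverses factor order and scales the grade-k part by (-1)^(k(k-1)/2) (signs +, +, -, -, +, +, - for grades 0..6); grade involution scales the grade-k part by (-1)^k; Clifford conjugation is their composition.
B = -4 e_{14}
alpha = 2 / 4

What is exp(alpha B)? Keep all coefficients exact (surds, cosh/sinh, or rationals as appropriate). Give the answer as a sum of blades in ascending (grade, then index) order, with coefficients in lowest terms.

B^2 = (-4)^2*(e_{14})^2 = 16*(+1) = 16 (a basis 2-blade squares to minus the product of its generators' squares).
B^2 = 16 — hyperbolic case — the even/odd split gives cosh and sinh: l = 4, alpha*l = 2, so exp(alpha B) = cosh(2) + (sinh(2)/4)*B = \cosh{\left(2 \right)} + (\frac{\sinh{\left(2 \right)}}{4})*B.
Answer: \cosh{\left(2 \right)} - \sinh{\left(2 \right)} e_{14}


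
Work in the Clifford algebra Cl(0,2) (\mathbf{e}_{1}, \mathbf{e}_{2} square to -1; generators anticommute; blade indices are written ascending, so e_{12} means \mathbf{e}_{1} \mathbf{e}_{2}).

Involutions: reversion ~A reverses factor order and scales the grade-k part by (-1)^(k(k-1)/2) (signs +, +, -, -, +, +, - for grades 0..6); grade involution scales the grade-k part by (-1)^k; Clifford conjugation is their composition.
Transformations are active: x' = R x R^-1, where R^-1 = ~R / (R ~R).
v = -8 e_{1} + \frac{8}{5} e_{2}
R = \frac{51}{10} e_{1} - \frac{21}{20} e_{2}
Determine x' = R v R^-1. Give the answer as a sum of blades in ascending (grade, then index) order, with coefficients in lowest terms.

~R = \frac{51}{10} e_{1} - \frac{21}{20} e_{2}, and R ~R = -\frac{2169}{80}, so R^-1 = ~R / (-\frac{2169}{80}).
R v = \frac{1062}{25} - \frac{6}{25} e_{12}
Answer: -\frac{48088}{6025} e_{1} + \frac{10184}{6025} e_{2}


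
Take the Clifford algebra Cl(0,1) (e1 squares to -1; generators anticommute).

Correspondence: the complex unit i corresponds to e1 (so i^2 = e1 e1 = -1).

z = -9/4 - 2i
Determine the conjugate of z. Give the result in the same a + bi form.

In blades: z = -9/4 - 2*e1.
Conjugation here is Clifford conjugation: the scalar is fixed and the grade-1 and grade-2 blades all flip sign, giving -9/4 + 2*e1; translating back:
Answer: -9/4 + 2i


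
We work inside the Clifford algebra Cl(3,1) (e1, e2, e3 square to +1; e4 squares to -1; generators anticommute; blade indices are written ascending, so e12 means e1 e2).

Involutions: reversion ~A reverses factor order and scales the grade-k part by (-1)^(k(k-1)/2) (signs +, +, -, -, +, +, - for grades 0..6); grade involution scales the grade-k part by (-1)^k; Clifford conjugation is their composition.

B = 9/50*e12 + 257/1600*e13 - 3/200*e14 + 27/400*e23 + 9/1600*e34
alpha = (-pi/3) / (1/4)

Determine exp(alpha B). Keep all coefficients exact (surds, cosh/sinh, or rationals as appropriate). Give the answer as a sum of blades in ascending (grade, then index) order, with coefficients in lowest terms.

B^2 term by term: the squares give (9/50)^2*(e12)^2 + (257/1600)^2*(e13)^2 + (-3/200)^2*(e14)^2 + (27/400)^2*(e23)^2 + (9/1600)^2*(e34)^2 = 81/2500*(-1) + 66049/2560000*(-1) + 9/40000*(+1) + 729/160000*(-1) + 81/2560000*(+1) = -1/16 (each basis 2-blade squares to minus the product of its generators' squares); cross terms between blades sharing an index anticommute and cancel; the commuting (index-disjoint) pairs give grade-4 terms 2*c*c'*(blade product), which cancel blade by blade — e1234: 81/40000 - 81/40000 = 0 — confirming B is simple. So B^2 = -1/16.
B^2 = -1/16 — B^2 < 0, so the exponential closes trigonometrically: l = 1/4, alpha*l = -pi/3, so exp(alpha B) = cos(-pi/3) + (sin(-pi/3)/(1/4))*B = 1/2 + (-2*sqrt(3))*B.
Answer: 1/2 - 9*sqrt(3)/25*e12 - 257*sqrt(3)/800*e13 + 3*sqrt(3)/100*e14 - 27*sqrt(3)/200*e23 - 9*sqrt(3)/800*e34


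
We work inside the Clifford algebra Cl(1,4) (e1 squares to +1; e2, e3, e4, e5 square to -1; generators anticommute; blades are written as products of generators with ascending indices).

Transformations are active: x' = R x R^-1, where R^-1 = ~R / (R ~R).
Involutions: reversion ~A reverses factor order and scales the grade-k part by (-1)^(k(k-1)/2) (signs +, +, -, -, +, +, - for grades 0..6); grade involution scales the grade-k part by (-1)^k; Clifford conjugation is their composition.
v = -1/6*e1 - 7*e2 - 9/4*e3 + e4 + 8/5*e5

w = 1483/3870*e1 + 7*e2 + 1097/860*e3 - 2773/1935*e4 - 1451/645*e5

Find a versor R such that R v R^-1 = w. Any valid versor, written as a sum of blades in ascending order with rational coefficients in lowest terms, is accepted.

Reasoning: v^2 = w^2 = -207341/3600 since conjugation preserves the quadratic form; R = v + w = 419/1935*e1 - 419/430*e3 - 838/1935*e4 - 419/645*e5 is then valid when invertible, keeping its own part and reversing (v - w)/2.
Answer: 419/1935*e1 - 419/430*e3 - 838/1935*e4 - 419/645*e5


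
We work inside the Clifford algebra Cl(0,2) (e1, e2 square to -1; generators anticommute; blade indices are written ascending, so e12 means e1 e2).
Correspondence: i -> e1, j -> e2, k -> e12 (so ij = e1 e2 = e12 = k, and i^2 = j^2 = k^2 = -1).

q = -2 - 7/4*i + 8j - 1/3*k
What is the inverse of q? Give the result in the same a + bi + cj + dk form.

In blades: q = -2 - 7/4*e1 + 8*e2 - 1/3*e12.
With qbar = -2 + 7/4*e1 - 8*e2 + 1/3*e12 (scalar fixed, mapped units negated), q qbar = 10249/144 (the sum of squared coefficients), so q^-1 = qbar / (10249/144) = -288/10249 + 252/10249*e1 - 1152/10249*e2 + 48/10249*e12; translating back:
Answer: -288/10249 + 252/10249*i - 1152/10249*j + 48/10249*k


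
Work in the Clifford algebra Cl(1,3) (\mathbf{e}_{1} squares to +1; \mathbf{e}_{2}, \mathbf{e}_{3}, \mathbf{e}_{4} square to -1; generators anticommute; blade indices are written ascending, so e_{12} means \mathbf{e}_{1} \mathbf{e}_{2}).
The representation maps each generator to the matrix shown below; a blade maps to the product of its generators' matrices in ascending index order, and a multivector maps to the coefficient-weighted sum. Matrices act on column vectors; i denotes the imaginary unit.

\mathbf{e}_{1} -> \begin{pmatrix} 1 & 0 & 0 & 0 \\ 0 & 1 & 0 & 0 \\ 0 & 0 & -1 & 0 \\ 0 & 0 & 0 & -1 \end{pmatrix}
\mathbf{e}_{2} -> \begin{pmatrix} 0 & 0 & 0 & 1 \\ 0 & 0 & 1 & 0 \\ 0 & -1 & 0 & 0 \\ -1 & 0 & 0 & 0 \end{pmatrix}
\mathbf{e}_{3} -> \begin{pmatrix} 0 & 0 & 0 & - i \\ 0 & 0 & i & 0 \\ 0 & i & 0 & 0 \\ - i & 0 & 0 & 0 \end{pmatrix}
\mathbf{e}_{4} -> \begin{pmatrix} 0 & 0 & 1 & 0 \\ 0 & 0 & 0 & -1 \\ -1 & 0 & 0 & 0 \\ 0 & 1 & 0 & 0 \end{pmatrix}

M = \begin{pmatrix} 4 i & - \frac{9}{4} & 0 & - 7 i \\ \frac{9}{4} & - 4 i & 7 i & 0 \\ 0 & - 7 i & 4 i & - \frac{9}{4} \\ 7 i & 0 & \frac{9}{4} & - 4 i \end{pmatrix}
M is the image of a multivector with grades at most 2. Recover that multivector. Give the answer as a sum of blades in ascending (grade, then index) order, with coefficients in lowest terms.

Method: the blade images are trace-orthogonal — tr(rho(e_A) rho(e_B)^-1) = 4 if A = B and 0 otherwise — and rho(e_A)^-1 = (e_A)^2 * rho(e_A) with (e_A)^2 = +1 or -1, so the coefficient of e_A in the preimage is (e_A)^2 * tr(M rho(e_A))/4.
Nonzero projections over blades of grade <= 2: e_{13}: (e_{13})^2 = +1, tr(M rho(e_{13})) = 28, coefficient 7; e_{23}: (e_{23})^2 = -1, tr(M rho(e_{23})) = 16, coefficient -4; e_{24}: (e_{24})^2 = -1, tr(M rho(e_{24})) = 9, coefficient -\frac{9}{4}. Every other blade of grade <= 2 projects to 0.
Answer: 7 e_{13} - 4 e_{23} - \frac{9}{4} e_{24}


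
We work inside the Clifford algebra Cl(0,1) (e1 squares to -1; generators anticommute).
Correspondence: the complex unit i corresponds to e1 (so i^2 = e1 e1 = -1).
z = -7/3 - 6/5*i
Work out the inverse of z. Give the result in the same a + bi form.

In blades: z = -7/3 - 6/5*e1.
With qbar = -7/3 + 6/5*e1 (scalar fixed, mapped units negated), z qbar = 1549/225 (the sum of squared coefficients), so z^-1 = qbar / (1549/225) = -525/1549 + 270/1549*e1; translating back:
Answer: -525/1549 + 270/1549*i


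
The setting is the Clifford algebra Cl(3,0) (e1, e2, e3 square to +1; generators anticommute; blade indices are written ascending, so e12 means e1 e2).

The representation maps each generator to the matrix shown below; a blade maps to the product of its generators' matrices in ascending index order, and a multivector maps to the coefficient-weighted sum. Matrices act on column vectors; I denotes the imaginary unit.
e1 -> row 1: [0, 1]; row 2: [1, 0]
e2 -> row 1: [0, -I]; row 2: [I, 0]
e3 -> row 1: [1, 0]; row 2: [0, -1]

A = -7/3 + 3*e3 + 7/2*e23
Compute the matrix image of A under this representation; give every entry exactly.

Bivector images (products of the table entries): rho(e23) = rho(e2)rho(e3) = row 1: [0, I]; row 2: [I, 0].
M = (-7/3)*1 + (3)*rho(e3) + (7/2)*rho(e23), summed entrywise (1 is the identity matrix):
Answer: row 1: [2/3, 7*I/2]; row 2: [7*I/2, -16/3]


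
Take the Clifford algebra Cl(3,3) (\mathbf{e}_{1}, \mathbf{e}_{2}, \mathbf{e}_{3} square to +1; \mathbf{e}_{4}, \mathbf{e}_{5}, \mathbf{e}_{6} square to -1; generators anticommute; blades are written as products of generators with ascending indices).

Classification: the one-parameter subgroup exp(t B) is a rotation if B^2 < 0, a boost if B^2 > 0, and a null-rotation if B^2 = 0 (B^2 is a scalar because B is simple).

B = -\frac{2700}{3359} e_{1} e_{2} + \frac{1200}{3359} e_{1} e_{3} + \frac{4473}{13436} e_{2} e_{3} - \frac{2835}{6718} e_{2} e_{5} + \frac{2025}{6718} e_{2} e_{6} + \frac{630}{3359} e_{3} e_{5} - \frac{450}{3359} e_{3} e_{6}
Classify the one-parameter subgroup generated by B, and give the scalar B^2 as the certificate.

B^2 term by term: the squares give (-\frac{2700}{3359})^2*(e_{1} e_{2})^2 + (\frac{1200}{3359})^2*(e_{1} e_{3})^2 + (\frac{4473}{13436})^2*(e_{2} e_{3})^2 + (-\frac{2835}{6718})^2*(e_{2} e_{5})^2 + (\frac{2025}{6718})^2*(e_{2} e_{6})^2 + (\frac{630}{3359})^2*(e_{3} e_{5})^2 + (-\frac{450}{3359})^2*(e_{3} e_{6})^2 = \frac{7290000}{11282881}*(-1) + \frac{1440000}{11282881}*(-1) + \frac{20007729}{180526096}*(-1) + \frac{8037225}{45131524}*(+1) + \frac{4100625}{45131524}*(+1) + \frac{396900}{11282881}*(+1) + \frac{202500}{11282881}*(+1) = -\frac{9}{16} (each basis 2-blade squares to minus the product of its generators' squares); cross terms between blades sharing an index anticommute and cancel; the commuting (index-disjoint) pairs give grade-4 terms 2*c*c'*(blade product), which cancel blade by blade — e_{1} e_{2} e_{3} e_{5}: -\frac{3402000}{11282881} + \frac{3402000}{11282881} = 0; e_{1} e_{2} e_{3} e_{6}: \frac{2430000}{11282881} - \frac{2430000}{11282881} = 0; e_{2} e_{3} e_{5} e_{6}: -\frac{1275750}{11282881} + \frac{1275750}{11282881} = 0 — confirming B is simple. So B^2 = -\frac{9}{16}.
Answer: rotation, certificate B^2 = -\frac{9}{16}. No conjugation can change B^2 = -\frac{9}{16}; the sign gives the class.


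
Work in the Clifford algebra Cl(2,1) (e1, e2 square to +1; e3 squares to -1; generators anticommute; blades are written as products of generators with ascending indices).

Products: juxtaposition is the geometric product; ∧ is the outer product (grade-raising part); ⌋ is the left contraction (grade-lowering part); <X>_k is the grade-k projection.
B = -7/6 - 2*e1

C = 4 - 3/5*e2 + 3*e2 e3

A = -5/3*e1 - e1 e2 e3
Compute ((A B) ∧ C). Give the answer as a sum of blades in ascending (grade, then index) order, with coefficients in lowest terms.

step 1: 10/3 + 35/18*e1 + 2*e2 e3 + 7/6*e1 e2 e3
step 2: 40/3 + 70/9*e1 - 2*e2 - 7/6*e1 e2 + 18*e2 e3 + 21/2*e1 e2 e3
Answer: 40/3 + 70/9*e1 - 2*e2 - 7/6*e1 e2 + 18*e2 e3 + 21/2*e1 e2 e3


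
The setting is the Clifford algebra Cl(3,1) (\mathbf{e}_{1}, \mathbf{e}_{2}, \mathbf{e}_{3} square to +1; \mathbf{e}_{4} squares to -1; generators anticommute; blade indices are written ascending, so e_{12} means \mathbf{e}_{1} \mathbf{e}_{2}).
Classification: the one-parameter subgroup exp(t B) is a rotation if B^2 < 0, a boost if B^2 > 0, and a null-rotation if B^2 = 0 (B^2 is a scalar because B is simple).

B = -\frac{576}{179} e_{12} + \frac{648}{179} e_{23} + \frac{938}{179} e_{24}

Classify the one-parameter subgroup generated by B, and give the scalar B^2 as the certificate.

B^2 term by term: the squares give (-\frac{576}{179})^2*(e_{12})^2 + (\frac{648}{179})^2*(e_{23})^2 + (\frac{938}{179})^2*(e_{24})^2 = \frac{331776}{32041}*(-1) + \frac{419904}{32041}*(-1) + \frac{879844}{32041}*(+1) = 4 (each basis 2-blade squares to minus the product of its generators' squares); cross terms between blades sharing an index anticommute and cancel. So B^2 = 4.
Answer: boost, certificate B^2 = 4. Note: conjugating B changes its blade decomposition but never the scalar B^2 = 4, whose sign settles the classification.


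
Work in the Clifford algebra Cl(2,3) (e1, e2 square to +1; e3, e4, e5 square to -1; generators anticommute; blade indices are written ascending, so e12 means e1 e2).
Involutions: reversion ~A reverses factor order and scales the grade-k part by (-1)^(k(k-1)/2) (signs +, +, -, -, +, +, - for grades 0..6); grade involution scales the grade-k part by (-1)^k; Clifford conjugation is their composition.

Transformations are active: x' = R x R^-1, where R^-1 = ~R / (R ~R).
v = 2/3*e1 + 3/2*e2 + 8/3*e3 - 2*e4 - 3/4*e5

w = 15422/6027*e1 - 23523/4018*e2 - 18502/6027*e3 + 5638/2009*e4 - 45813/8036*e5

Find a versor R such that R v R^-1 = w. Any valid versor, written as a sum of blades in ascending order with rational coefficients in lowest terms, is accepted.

Since q(v) = q(w) = -431/48, the sum R = v + w = 6480/2009*e1 - 8748/2009*e2 - 810/2009*e3 + 1620/2009*e4 - 12960/2009*e5 does the job whenever invertible.
Answer: 6480/2009*e1 - 8748/2009*e2 - 810/2009*e3 + 1620/2009*e4 - 12960/2009*e5


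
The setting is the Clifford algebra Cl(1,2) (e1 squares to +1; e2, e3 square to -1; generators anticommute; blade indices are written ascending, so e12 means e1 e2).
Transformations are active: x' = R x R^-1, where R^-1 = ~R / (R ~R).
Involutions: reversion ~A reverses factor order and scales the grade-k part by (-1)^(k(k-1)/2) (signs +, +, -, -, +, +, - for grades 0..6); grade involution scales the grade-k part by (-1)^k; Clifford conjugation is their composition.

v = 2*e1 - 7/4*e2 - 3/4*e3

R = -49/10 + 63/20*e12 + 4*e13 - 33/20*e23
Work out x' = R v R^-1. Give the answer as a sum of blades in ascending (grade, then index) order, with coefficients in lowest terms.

~R = -49/10 - 63/20*e12 - 4*e13 + 33/20*e23, and R ~R = 81/100, so R^-1 = ~R / (81/100).
R v = -103/80*e1 + 83/80*e2 - 23/16*e3 + 107/80*e123
Answer: 5267/648*e1 + 65/27*e2 + 5015/648*e3


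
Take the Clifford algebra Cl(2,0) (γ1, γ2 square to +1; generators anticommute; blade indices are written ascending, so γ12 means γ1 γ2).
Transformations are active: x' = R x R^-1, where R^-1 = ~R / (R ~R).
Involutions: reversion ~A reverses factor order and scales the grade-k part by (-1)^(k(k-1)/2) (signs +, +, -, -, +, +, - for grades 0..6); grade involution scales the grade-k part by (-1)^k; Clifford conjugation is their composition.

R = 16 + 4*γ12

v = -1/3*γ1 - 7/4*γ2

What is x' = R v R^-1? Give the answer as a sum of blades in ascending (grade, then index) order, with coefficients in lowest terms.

~R = 16 - 4*γ12, and R ~R = 272, so R^-1 = ~R / (272).
R v = -37/3*γ1 - 80/3*γ2
Answer: -19/17*γ1 - 283/204*γ2


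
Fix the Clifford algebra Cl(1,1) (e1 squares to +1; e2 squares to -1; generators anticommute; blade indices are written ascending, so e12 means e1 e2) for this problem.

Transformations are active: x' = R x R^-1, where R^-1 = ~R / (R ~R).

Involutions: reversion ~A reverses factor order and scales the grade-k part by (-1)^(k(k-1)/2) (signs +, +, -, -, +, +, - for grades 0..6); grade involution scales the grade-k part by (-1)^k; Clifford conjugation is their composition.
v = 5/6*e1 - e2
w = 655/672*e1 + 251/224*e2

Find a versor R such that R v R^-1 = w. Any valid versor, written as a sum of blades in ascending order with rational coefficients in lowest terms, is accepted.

Here q(v) = q(w) = -11/36; the classical choice R = v + w = 405/224*e1 + 27/224*e2 then realises v -> w under the sandwich.
Answer: 405/224*e1 + 27/224*e2


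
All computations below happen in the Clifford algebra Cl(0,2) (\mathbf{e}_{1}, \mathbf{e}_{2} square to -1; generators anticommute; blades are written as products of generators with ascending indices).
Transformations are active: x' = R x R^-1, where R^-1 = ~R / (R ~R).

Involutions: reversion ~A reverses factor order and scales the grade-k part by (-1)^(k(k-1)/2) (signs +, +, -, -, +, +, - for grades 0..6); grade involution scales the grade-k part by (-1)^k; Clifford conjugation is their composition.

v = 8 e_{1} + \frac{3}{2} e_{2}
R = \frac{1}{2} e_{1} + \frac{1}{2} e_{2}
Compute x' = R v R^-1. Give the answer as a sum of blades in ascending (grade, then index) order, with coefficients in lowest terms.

~R = \frac{1}{2} e_{1} + \frac{1}{2} e_{2}, and R ~R = -\frac{1}{2}, so R^-1 = ~R / (-\frac{1}{2}).
R v = -\frac{19}{4} - \frac{13}{4} e_{1} e_{2}
Answer: \frac{3}{2} e_{1} + 8 e_{2}


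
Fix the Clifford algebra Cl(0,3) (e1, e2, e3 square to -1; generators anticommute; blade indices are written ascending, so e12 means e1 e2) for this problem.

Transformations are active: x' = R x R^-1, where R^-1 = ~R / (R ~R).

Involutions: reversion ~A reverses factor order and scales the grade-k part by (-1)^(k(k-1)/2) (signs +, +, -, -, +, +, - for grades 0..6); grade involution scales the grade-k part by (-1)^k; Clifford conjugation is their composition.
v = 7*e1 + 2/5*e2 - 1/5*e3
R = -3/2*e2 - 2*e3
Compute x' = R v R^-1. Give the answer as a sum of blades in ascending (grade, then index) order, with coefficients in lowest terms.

~R = -3/2*e2 - 2*e3, and R ~R = -25/4, so R^-1 = ~R / (-25/4).
R v = 1/5 + 21/2*e12 + 14*e13 + 11/10*e23
Answer: -7*e1 - 38/125*e2 + 41/125*e3


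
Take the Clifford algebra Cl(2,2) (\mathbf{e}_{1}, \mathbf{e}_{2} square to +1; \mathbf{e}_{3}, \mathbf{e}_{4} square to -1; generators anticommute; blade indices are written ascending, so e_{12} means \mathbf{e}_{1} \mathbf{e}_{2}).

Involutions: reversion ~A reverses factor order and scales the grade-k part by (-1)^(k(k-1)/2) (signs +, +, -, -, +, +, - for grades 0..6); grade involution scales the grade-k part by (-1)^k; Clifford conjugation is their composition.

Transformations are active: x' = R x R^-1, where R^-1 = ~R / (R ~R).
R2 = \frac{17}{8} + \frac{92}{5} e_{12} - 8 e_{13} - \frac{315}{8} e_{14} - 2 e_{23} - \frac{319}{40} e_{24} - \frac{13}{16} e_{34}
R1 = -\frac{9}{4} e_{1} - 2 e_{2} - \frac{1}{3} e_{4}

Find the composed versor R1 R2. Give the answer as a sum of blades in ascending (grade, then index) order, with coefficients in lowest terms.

Distribute over the terms of R1 (each basis-blade product reordered to ascending indices, repeated generators contracted through their squares):
(-\frac{9}{4} e_{1}) R2 = -\frac{153}{32} e_{1} - \frac{207}{5} e_{2} + 18 e_{3} + \frac{2835}{32} e_{4} + \frac{9}{2} e_{123} + \frac{2871}{160} e_{124} + \frac{117}{64} e_{134}
(-2 e_{2}) R2 = \frac{184}{5} e_{1} - \frac{17}{4} e_{2} + 4 e_{3} + \frac{319}{20} e_{4} - 16 e_{123} - \frac{315}{4} e_{124} + \frac{13}{8} e_{234}
(-\frac{1}{3} e_{4}) R2 = \frac{105}{8} e_{1} + \frac{319}{120} e_{2} + \frac{13}{48} e_{3} - \frac{17}{24} e_{4} - \frac{92}{15} e_{124} + \frac{8}{3} e_{134} + \frac{2}{3} e_{234}
Summing the partial products and collecting blades:
Answer: \frac{7223}{160} e_{1} - \frac{5159}{120} e_{2} + \frac{1069}{48} e_{3} + \frac{49841}{480} e_{4} - \frac{23}{2} e_{123} - \frac{32131}{480} e_{124} + \frac{863}{192} e_{134} + \frac{55}{24} e_{234}


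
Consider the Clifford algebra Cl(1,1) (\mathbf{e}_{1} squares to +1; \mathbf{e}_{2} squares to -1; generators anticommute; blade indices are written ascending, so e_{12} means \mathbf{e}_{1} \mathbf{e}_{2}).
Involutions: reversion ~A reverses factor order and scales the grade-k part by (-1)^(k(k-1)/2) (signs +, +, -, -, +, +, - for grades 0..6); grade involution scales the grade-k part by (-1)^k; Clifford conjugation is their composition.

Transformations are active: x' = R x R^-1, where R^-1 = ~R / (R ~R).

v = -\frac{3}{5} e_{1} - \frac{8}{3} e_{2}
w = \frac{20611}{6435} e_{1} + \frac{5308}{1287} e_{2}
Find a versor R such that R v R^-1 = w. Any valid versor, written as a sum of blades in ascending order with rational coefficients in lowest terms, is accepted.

A norm check does it: q(v) = q(w) = -\frac{1519}{225}, hence R = v + w = \frac{3350}{1287} e_{1} + \frac{1876}{1287} e_{2} realises the map — parallel part kept, (v - w)/2 negated, v carried to w.
Answer: \frac{3350}{1287} e_{1} + \frac{1876}{1287} e_{2}


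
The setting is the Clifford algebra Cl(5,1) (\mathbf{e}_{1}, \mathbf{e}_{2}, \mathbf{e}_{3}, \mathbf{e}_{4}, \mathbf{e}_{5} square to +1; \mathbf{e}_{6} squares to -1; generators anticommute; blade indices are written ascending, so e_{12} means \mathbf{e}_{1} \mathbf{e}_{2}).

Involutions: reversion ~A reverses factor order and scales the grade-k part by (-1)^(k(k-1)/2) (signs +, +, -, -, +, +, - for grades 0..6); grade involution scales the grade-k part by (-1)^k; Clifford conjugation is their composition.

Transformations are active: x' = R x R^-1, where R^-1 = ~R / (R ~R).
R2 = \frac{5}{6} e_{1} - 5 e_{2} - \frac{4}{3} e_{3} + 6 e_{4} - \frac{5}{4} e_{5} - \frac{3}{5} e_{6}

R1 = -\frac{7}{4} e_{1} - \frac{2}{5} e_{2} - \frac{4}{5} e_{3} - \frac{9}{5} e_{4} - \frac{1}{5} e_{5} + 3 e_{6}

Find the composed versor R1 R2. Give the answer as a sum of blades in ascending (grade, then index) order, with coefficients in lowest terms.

Distribute over the terms of R1 (each basis-blade product reordered to ascending indices, repeated generators contracted through their squares):
(-\frac{7}{4} e_{1}) R2 = -\frac{35}{24} + \frac{35}{4} e_{12} + \frac{7}{3} e_{13} - \frac{21}{2} e_{14} + \frac{35}{16} e_{15} + \frac{21}{20} e_{16}
(-\frac{2}{5} e_{2}) R2 = 2 + \frac{1}{3} e_{12} + \frac{8}{15} e_{23} - \frac{12}{5} e_{24} + \frac{1}{2} e_{25} + \frac{6}{25} e_{26}
(-\frac{4}{5} e_{3}) R2 = \frac{16}{15} + \frac{2}{3} e_{13} - 4 e_{23} - \frac{24}{5} e_{34} + e_{35} + \frac{12}{25} e_{36}
(-\frac{9}{5} e_{4}) R2 = -\frac{54}{5} + \frac{3}{2} e_{14} - 9 e_{24} - \frac{12}{5} e_{34} + \frac{9}{4} e_{45} + \frac{27}{25} e_{46}
(-\frac{1}{5} e_{5}) R2 = \frac{1}{4} + \frac{1}{6} e_{15} - e_{25} - \frac{4}{15} e_{35} + \frac{6}{5} e_{45} + \frac{3}{25} e_{56}
(3 e_{6}) R2 = \frac{9}{5} - \frac{5}{2} e_{16} + 15 e_{26} + 4 e_{36} - 18 e_{46} + \frac{15}{4} e_{56}
Summing the partial products and collecting blades:
Answer: -\frac{857}{120} + \frac{109}{12} e_{12} + 3 e_{13} - 9 e_{14} + \frac{113}{48} e_{15} - \frac{29}{20} e_{16} - \frac{52}{15} e_{23} - \frac{57}{5} e_{24} - \frac{1}{2} e_{25} + \frac{381}{25} e_{26} - \frac{36}{5} e_{34} + \frac{11}{15} e_{35} + \frac{112}{25} e_{36} + \frac{69}{20} e_{45} - \frac{423}{25} e_{46} + \frac{387}{100} e_{56}


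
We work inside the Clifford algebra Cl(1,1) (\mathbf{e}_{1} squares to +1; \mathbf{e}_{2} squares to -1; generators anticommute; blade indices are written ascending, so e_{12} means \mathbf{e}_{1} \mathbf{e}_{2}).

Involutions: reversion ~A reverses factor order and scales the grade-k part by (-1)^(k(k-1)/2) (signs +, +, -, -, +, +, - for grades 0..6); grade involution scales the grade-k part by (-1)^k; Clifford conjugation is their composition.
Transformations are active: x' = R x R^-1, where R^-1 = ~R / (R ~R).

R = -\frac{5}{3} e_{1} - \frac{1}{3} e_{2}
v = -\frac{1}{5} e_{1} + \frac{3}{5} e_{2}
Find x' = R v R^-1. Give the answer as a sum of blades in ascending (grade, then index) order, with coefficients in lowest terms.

~R = -\frac{5}{3} e_{1} - \frac{1}{3} e_{2}, and R ~R = \frac{8}{3}, so R^-1 = ~R / (\frac{8}{3}).
R v = \frac{8}{15} - \frac{16}{15} e_{12}
Answer: -\frac{7}{15} e_{1} - \frac{11}{15} e_{2}


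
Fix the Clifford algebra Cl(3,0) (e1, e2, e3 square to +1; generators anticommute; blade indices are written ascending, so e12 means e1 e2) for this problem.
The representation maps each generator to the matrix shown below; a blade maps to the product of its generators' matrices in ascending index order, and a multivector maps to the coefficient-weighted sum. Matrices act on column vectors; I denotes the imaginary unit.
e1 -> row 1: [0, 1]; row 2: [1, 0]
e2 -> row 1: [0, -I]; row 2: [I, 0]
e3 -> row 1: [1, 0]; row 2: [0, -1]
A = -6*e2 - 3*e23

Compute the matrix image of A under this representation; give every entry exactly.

Bivector images (products of the table entries): rho(e23) = rho(e2)rho(e3) = row 1: [0, I]; row 2: [I, 0].
M = (-6)*rho(e2) + (-3)*rho(e23), summed entrywise:
Answer: row 1: [0, 3*I]; row 2: [-9*I, 0]


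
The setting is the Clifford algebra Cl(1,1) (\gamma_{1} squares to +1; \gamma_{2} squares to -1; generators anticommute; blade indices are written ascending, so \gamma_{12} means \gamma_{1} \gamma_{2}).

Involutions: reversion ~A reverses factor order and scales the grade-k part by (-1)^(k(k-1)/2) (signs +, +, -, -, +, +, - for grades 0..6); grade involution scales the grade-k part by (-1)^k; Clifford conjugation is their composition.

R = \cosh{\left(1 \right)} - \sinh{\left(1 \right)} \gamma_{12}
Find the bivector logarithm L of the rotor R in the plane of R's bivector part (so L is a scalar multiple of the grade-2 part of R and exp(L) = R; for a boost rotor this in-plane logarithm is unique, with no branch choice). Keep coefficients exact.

The scalar part of R is \cosh{\left(1 \right)}, giving the rapidity magnitude (cosh is even); the bivector part supplies orientation, its quotient by sinh of the rapidity is the plane, and L = rapidity * plane — unique in that plane, since flipping both signs leaves L unchanged.
Concretely: cosh(rapidity) = \cosh{\left(1 \right)} gives rapidity = ±1, and since rapidity/sinh(rapidity) is even the sign is immaterial: L = (rapidity/sinh(rapidity)) * <R>_2 = (\frac{1}{\sinh{\left(1 \right)}}) * <R>_2.
Answer: -\gamma_{12}


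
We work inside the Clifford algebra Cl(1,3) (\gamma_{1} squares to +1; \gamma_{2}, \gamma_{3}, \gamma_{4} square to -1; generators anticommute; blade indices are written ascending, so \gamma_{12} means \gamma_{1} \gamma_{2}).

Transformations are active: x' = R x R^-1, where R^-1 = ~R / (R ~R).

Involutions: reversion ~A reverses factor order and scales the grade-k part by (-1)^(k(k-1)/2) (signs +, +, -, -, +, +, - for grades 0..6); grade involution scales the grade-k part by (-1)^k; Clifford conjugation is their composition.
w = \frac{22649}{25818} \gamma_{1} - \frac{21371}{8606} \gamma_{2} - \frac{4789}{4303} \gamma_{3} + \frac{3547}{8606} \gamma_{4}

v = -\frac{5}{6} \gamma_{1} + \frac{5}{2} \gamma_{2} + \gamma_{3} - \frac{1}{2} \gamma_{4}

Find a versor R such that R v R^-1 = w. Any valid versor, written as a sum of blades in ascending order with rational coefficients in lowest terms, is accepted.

Why this works: both vectors square to -\frac{245}{36}, so q(v) = q(w) and R = v + w = \frac{189}{4303} \gamma_{1} + \frac{72}{4303} \gamma_{2} - \frac{486}{4303} \gamma_{3} - \frac{378}{4303} \gamma_{4} carries v to w — its own direction survives, the complement (v - w)/2 flips.
Answer: \frac{189}{4303} \gamma_{1} + \frac{72}{4303} \gamma_{2} - \frac{486}{4303} \gamma_{3} - \frac{378}{4303} \gamma_{4}
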